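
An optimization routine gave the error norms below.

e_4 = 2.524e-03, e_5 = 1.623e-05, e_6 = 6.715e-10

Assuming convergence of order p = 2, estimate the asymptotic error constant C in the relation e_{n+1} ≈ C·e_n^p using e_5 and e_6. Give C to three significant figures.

2.55

C ≈ e_6 / e_5^2
  = 6.715e-10 / (1.623e-05)^2
  = 6.715e-10 / 2.63413e-10 ≈ 2.5492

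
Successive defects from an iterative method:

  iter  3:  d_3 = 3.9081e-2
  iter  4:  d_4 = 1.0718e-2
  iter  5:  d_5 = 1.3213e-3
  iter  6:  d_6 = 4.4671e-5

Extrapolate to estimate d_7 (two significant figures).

1.9e-7

First estimate the order: p ≈ ln(d_6/d_5) / ln(d_5/d_4) = ln(4.4671e-5/1.3213e-3)/ln(1.3213e-3/1.0718e-2) = ln(0.0338084)/ln(0.123279) ≈ 1.6180.
Then d_7 ≈ d_6·(d_6/d_5)^p = 4.4671e-5·(0.0338084)^1.6180 = 4.4671e-5·0.00416833 ≈ 1.862e-07.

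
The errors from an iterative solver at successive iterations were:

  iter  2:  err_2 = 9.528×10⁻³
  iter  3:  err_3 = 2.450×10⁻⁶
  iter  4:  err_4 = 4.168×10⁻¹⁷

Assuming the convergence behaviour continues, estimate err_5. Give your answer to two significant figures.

First estimate the order: p ≈ ln(err_4/err_3) / ln(err_3/err_2) = ln(4.168×10⁻¹⁷/2.450×10⁻⁶)/ln(2.450×10⁻⁶/9.528×10⁻³) = ln(1.70122e-11)/ln(0.000257137) ≈ 2.9999.
Then err_5 ≈ err_4·(err_4/err_3)^p = 4.168×10⁻¹⁷·(1.70122e-11)^2.9999 = 4.168×10⁻¹⁷·4.93581e-33 ≈ 2.057e-49.

2.1e-49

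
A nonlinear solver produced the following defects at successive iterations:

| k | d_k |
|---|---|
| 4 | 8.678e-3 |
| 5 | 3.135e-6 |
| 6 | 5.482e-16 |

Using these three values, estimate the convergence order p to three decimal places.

p ≈ ln(d_6/d_5) / ln(d_5/d_4)
  = ln(5.482e-16/3.135e-6) / ln(3.135e-6/8.678e-3)
  = ln(1.74864e-10) / ln(0.000361258)
  = -22.467013 / -7.925918 ≈ 2.834626

2.835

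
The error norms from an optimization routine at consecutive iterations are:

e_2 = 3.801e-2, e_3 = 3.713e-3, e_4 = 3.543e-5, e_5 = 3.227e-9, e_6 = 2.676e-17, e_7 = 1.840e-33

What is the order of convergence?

2

Consecutive ratios: e_7/e_6 = 1.840e-33/2.676e-17 = 6.87593e-17, e_6/e_5 = 2.676e-17/3.227e-9 = 8.29253e-09.
p ≈ ln(6.87593e-17)/ln(8.29253e-09) = -37.2159/-18.6079 ≈ 2.00.
So the convergence is quadratic (order 2).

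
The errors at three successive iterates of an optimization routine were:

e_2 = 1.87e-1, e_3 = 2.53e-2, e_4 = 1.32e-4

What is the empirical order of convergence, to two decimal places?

p ≈ ln(e_4/e_3) / ln(e_3/e_2)
  = ln(1.32e-4/2.53e-2) / ln(2.53e-2/1.87e-1)
  = ln(0.00521739) / ln(0.135294)
  = -5.25576 / -2.00031 ≈ 2.62747

2.63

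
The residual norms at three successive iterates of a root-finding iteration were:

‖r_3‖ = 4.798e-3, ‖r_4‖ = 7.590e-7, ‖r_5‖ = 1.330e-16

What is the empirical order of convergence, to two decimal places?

p ≈ ln(‖r_5‖/‖r_4‖) / ln(‖r_4‖/‖r_3‖)
  = ln(1.330e-16/7.590e-7) / ln(7.590e-7/4.798e-3)
  = ln(1.75231e-10) / ln(0.000158191)
  = -22.46492 / -8.75171 ≈ 2.56692

2.57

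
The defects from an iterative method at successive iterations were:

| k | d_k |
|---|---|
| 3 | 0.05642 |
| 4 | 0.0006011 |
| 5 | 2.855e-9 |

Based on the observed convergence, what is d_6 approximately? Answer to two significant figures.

1.2e-23

First estimate the order: p ≈ ln(d_5/d_4) / ln(d_4/d_3) = ln(2.855e-9/0.0006011)/ln(0.0006011/0.05642) = ln(4.74963e-06)/ln(0.010654) ≈ 2.6988.
Then d_6 ≈ d_5·(d_5/d_4)^p = 2.855e-9·(4.74963e-06)^2.6988 = 2.855e-9·4.29902e-15 ≈ 1.227e-23.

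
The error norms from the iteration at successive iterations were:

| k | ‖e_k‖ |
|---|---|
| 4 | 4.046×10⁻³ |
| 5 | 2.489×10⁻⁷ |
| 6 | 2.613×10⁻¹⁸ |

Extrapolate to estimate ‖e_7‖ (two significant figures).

First estimate the order: p ≈ ln(‖e_6‖/‖e_5‖) / ln(‖e_5‖/‖e_4‖) = ln(2.613×10⁻¹⁸/2.489×10⁻⁷)/ln(2.489×10⁻⁷/4.046×10⁻³) = ln(1.04982e-11)/ln(6.15175e-05) ≈ 2.6072.
Then ‖e_7‖ ≈ ‖e_6‖·(‖e_6‖/‖e_5‖)^p = 2.613×10⁻¹⁸·(1.04982e-11)^2.6072 = 2.613×10⁻¹⁸·2.37602e-29 ≈ 6.209e-47.

6.2e-47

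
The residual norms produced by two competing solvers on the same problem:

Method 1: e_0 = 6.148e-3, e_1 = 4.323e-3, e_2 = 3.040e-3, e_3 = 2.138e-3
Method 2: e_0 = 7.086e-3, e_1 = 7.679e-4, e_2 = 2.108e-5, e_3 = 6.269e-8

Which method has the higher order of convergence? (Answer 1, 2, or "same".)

Method 1: p ≈ ln(2.138e-3/3.040e-3)/ln(3.040e-3/4.323e-3) ≈ 1.00.
Method 2: p ≈ ln(6.269e-8/2.108e-5)/ln(2.108e-5/7.679e-4) ≈ 1.62.
Method 2 has the higher order (≈1.6 vs ≈1.0).

2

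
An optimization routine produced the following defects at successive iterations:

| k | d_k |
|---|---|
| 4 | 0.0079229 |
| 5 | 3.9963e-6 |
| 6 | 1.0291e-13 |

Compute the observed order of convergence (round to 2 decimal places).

p ≈ ln(d_6/d_5) / ln(d_5/d_4)
  = ln(1.0291e-13/3.9963e-6) / ln(3.9963e-6/0.0079229)
  = ln(2.57513e-08) / ln(0.000504399)
  = -17.47478 / -7.59214 ≈ 2.30169

2.30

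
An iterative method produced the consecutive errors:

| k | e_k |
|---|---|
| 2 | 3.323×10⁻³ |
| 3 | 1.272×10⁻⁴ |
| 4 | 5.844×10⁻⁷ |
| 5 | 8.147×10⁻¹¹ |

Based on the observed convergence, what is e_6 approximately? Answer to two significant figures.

3.6e-17

First estimate the order: p ≈ ln(e_5/e_4) / ln(e_4/e_3) = ln(8.147×10⁻¹¹/5.844×10⁻⁷)/ln(5.844×10⁻⁷/1.272×10⁻⁴) = ln(0.000139408)/ln(0.00459434) ≈ 1.6493.
Then e_6 ≈ e_5·(e_5/e_4)^p = 8.147×10⁻¹¹·(0.000139408)^1.6493 = 8.147×10⁻¹¹·4.37294e-07 ≈ 3.563e-17.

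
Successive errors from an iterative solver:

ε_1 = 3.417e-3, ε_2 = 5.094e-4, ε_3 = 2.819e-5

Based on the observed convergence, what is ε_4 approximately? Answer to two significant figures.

First estimate the order: p ≈ ln(ε_3/ε_2) / ln(ε_2/ε_1) = ln(2.819e-5/5.094e-4)/ln(5.094e-4/3.417e-3) = ln(0.0553396)/ln(0.149078) ≈ 1.5207.
Then ε_4 ≈ ε_3·(ε_3/ε_2)^p = 2.819e-5·(0.0553396)^1.5207 = 2.819e-5·0.0122613 ≈ 3.456e-07.

3.5e-7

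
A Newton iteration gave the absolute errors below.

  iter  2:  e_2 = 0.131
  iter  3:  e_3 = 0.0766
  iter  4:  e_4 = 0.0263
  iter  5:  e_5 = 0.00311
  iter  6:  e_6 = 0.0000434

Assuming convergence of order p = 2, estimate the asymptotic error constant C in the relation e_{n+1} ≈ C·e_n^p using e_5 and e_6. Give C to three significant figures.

4.49

C ≈ e_6 / e_5^2
  = 0.0000434 / (0.00311)^2
  = 0.0000434 / 9.6721e-06 ≈ 4.4871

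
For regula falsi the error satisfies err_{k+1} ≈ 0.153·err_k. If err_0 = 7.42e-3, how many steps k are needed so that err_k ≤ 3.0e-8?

7

After k steps, err_k ≈ 7.42e-3·0.153^k.
Need 0.153^k ≤ 3.0e-8/7.42e-3 = 4.04313e-06.
k ≥ ln(4.04313e-06)/ln(0.153) = -12.4185/-1.87732 = 6.615.
Smallest integer k = 7.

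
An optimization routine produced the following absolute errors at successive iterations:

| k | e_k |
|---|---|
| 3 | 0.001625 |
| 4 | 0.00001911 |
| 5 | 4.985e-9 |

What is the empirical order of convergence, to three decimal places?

p ≈ ln(e_5/e_4) / ln(e_4/e_3)
  = ln(4.985e-9/0.00001911) / ln(0.00001911/0.001625)
  = ln(0.000260858) / ln(0.01176)
  = -8.251534 / -4.443051 ≈ 1.857177

1.857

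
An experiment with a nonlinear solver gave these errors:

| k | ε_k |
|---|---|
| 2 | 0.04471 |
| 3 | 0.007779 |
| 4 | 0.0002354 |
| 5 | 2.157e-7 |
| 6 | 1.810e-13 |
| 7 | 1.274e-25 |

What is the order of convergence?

Consecutive ratios: ε_7/ε_6 = 1.274e-25/1.810e-13 = 7.03867e-13, ε_6/ε_5 = 1.810e-13/2.157e-7 = 8.39128e-07.
p ≈ ln(7.03867e-13)/ln(8.39128e-07) = -27.9822/-13.9909 ≈ 2.00.
So the convergence is quadratic (order 2).

2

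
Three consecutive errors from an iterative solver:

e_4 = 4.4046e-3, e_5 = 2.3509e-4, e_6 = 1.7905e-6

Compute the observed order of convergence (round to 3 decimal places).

1.664

p ≈ ln(e_6/e_5) / ln(e_5/e_4)
  = ln(1.7905e-6/2.3509e-4) / ln(2.3509e-4/4.4046e-3)
  = ln(0.00761623) / ln(0.0533737)
  = -4.877474 / -2.930437 ≈ 1.664419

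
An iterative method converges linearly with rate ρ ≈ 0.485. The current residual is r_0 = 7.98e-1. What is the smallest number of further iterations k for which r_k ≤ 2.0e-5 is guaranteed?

After k steps, r_k ≈ 7.98e-1·0.485^k.
Need 0.485^k ≤ 2.0e-5/7.98e-1 = 2.50627e-05.
k ≥ ln(2.50627e-05)/ln(0.485) = -10.5941/-0.72361 = 14.641.
Smallest integer k = 15.

15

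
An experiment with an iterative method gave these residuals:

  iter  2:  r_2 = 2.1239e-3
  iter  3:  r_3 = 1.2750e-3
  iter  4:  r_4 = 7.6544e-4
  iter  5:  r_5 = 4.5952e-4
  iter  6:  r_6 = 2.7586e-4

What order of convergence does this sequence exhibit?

Consecutive ratios: r_6/r_5 = 2.7586e-4/4.5952e-4 = 0.600322, r_5/r_4 = 4.5952e-4/7.6544e-4 = 0.600334.
p ≈ ln(0.600322)/ln(0.600334) = -0.5103/-0.5103 ≈ 1.00.
So the convergence is linear (order 1).

1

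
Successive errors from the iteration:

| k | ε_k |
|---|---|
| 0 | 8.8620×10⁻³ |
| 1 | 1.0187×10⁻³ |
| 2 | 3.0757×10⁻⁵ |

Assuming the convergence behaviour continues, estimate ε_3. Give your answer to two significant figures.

First estimate the order: p ≈ ln(ε_2/ε_1) / ln(ε_1/ε_0) = ln(3.0757×10⁻⁵/1.0187×10⁻³)/ln(1.0187×10⁻³/8.8620×10⁻³) = ln(0.0301924)/ln(0.114951) ≈ 1.6180.
Then ε_3 ≈ ε_2·(ε_2/ε_1)^p = 3.0757×10⁻⁵·(0.0301924)^1.6180 = 3.0757×10⁻⁵·0.00347116 ≈ 1.068e-07.

1.1e-7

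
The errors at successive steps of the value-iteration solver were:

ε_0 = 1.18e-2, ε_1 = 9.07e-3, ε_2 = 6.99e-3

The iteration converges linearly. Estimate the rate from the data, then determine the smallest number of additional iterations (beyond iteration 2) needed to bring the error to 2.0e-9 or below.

58

Rate ρ ≈ ε_2/ε_1 = 6.99e-3/9.07e-3 = 0.7707.
After j more steps, ε_{2+j} ≈ 6.99e-3·ρ^j; need ρ^j ≤ 2.0e-9/6.99e-3 = 2.86123e-07.
j ≥ ln(2.86123e-07)/ln(0.7707) = -15.0668/-0.26046 = 57.847.
So 58 more iterations are needed.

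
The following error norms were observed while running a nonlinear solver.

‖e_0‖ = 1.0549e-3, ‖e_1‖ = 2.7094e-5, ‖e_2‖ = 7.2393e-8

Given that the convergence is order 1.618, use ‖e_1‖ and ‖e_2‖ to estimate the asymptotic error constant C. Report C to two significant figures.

1.8

C ≈ ‖e_2‖ / ‖e_1‖^1.618
  = 7.2393e-8 / (2.7094e-5)^1.618
  = 7.2393e-8 / 4.07745e-08 ≈ 1.7754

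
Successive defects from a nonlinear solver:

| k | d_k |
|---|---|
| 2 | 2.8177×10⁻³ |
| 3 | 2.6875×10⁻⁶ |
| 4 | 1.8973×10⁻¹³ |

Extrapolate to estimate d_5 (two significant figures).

2.2e-30

First estimate the order: p ≈ ln(d_4/d_3) / ln(d_3/d_2) = ln(1.8973×10⁻¹³/2.6875×10⁻⁶)/ln(2.6875×10⁻⁶/2.8177×10⁻³) = ln(7.05972e-08)/ln(0.000953792) ≈ 2.3675.
Then d_5 ≈ d_4·(d_4/d_3)^p = 1.8973×10⁻¹³·(7.05972e-08)^2.3675 = 1.8973×10⁻¹³·1.17356e-17 ≈ 2.227e-30.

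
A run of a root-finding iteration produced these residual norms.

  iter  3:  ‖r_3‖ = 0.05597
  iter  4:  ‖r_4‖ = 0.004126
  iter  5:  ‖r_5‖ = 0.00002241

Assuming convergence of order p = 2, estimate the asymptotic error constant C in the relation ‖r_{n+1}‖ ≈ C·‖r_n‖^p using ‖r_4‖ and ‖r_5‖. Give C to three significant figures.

C ≈ ‖r_5‖ / ‖r_4‖^2
  = 0.00002241 / (0.004126)^2
  = 0.00002241 / 1.70239e-05 ≈ 1.3164

1.32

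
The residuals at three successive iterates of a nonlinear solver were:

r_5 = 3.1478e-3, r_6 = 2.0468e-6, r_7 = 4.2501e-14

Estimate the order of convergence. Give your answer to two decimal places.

2.41

p ≈ ln(r_7/r_6) / ln(r_6/r_5)
  = ln(4.2501e-14/2.0468e-6) / ln(2.0468e-6/3.1478e-3)
  = ln(2.07646e-08) / ln(0.000650232)
  = -17.69002 / -7.33818 ≈ 2.41068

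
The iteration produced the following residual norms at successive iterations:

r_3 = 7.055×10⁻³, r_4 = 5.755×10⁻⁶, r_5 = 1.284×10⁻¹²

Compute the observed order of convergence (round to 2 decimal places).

p ≈ ln(r_5/r_4) / ln(r_4/r_3)
  = ln(1.284×10⁻¹²/5.755×10⁻⁶) / ln(5.755×10⁻⁶/7.055×10⁻³)
  = ln(2.2311e-07) / ln(0.000815734)
  = -15.31560 / -7.11142 ≈ 2.15366

2.15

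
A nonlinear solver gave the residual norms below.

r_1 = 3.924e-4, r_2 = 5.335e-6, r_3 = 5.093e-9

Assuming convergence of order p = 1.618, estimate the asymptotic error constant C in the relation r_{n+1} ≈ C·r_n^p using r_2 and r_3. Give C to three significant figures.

C ≈ r_3 / r_2^1.618
  = 5.093e-9 / (5.335e-6)^1.618
  = 5.093e-9 / 2.94106e-09 ≈ 1.7317

1.73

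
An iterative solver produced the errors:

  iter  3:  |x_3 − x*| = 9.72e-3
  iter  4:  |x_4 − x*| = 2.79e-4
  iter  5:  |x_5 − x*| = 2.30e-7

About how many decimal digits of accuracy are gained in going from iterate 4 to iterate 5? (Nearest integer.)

3

Digits gained ≈ log₁₀(|x_4 − x*|/|x_5 − x*|) = log₁₀(2.79e-4/2.30e-7) = log₁₀(1213.04) ≈ 3.084.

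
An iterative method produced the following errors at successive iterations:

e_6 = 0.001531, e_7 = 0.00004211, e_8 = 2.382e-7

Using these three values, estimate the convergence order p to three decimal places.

1.440

p ≈ ln(e_8/e_7) / ln(e_7/e_6)
  = ln(2.382e-7/0.00004211) / ln(0.00004211/0.001531)
  = ln(0.00565661) / ln(0.0275049)
  = -5.174931 / -3.593391 ≈ 1.440125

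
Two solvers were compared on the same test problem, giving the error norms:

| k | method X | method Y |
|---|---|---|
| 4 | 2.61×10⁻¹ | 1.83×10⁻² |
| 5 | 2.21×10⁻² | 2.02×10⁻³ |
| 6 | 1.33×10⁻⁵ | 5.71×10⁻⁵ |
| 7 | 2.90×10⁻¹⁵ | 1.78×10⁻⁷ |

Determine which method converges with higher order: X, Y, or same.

X

Method X: p ≈ ln(2.90×10⁻¹⁵/1.33×10⁻⁵)/ln(1.33×10⁻⁵/2.21×10⁻²) ≈ 3.00.
Method Y: p ≈ ln(1.78×10⁻⁷/5.71×10⁻⁵)/ln(5.71×10⁻⁵/2.02×10⁻³) ≈ 1.62.
Method X has the higher order (≈3.0 vs ≈1.6).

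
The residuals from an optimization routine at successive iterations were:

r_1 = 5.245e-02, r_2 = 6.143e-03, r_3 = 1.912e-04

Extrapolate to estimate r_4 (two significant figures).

First estimate the order: p ≈ ln(r_3/r_2) / ln(r_2/r_1) = ln(1.912e-04/6.143e-03)/ln(6.143e-03/5.245e-02) = ln(0.0311249)/ln(0.117121) ≈ 1.6179.
Then r_4 ≈ r_3·(r_3/r_2)^p = 1.912e-04·(0.0311249)^1.6179 = 1.912e-04·0.00364753 ≈ 6.974e-07.

7.0e-7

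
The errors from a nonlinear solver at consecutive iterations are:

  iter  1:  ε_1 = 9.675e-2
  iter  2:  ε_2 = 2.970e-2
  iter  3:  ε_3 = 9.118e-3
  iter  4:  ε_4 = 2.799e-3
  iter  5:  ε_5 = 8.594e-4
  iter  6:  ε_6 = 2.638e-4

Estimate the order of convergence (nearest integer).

1

Consecutive ratios: ε_6/ε_5 = 2.638e-4/8.594e-4 = 0.306958, ε_5/ε_4 = 8.594e-4/2.799e-3 = 0.307038.
p ≈ ln(0.306958)/ln(0.307038) = -1.1810/-1.1808 ≈ 1.00.
So the convergence is linear (order 1).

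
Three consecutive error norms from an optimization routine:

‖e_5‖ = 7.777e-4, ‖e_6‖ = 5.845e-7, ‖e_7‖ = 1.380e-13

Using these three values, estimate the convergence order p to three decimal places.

2.121

p ≈ ln(‖e_7‖/‖e_6‖) / ln(‖e_6‖/‖e_5‖)
  = ln(1.380e-13/5.845e-7) / ln(5.845e-7/7.777e-4)
  = ln(2.36099e-07) / ln(0.000751575)
  = -15.259015 / -7.193340 ≈ 2.121270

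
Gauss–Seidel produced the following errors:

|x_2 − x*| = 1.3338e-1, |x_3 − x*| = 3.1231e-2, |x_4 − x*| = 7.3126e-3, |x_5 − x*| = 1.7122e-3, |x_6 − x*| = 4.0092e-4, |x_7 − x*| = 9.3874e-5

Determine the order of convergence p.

Consecutive ratios: |x_7 − x*|/|x_6 − x*| = 9.3874e-5/4.0092e-4 = 0.234146, |x_6 − x*|/|x_5 − x*| = 4.0092e-4/1.7122e-3 = 0.234155.
p ≈ ln(0.234146)/ln(0.234155) = -1.4518/-1.4518 ≈ 1.00.
So the convergence is linear (order 1).

1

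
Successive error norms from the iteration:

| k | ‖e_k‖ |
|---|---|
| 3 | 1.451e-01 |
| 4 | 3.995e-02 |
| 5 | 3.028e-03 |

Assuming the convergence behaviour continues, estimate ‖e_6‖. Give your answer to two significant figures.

First estimate the order: p ≈ ln(‖e_5‖/‖e_4‖) / ln(‖e_4‖/‖e_3‖) = ln(3.028e-03/3.995e-02)/ln(3.995e-02/1.451e-01) = ln(0.0757947)/ln(0.275327) ≈ 2.0001.
Then ‖e_6‖ ≈ ‖e_5‖·(‖e_5‖/‖e_4‖)^p = 3.028e-03·(0.0757947)^2.0001 = 3.028e-03·0.00574335 ≈ 1.739e-05.

1.7e-5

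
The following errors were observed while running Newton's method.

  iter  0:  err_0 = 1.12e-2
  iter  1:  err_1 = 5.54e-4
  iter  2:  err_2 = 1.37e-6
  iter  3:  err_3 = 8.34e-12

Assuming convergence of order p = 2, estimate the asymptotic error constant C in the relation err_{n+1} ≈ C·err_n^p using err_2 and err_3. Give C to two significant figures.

C ≈ err_3 / err_2^2
  = 8.34e-12 / (1.37e-6)^2
  = 8.34e-12 / 1.8769e-12 ≈ 4.4435

4.4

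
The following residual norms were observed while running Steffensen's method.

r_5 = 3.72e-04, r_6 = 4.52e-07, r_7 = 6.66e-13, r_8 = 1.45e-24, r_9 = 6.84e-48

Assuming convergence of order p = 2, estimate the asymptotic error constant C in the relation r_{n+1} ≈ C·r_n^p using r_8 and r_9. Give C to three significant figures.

C ≈ r_9 / r_8^2
  = 6.84e-48 / (1.45e-24)^2
  = 6.84e-48 / 2.1025e-48 ≈ 3.2533

3.25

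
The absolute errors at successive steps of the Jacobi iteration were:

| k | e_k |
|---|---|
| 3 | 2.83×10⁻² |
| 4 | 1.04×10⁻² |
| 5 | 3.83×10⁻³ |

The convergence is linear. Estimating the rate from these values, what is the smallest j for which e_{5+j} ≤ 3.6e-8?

12

Rate ρ ≈ e_5/e_4 = 3.83×10⁻³/1.04×10⁻² = 0.3683.
After j more steps, e_{5+j} ≈ 3.83×10⁻³·ρ^j; need ρ^j ≤ 3.6e-8/3.83×10⁻³ = 9.39948e-06.
j ≥ ln(9.39948e-06)/ln(0.3683) = -11.5749/-0.99886 = 11.588.
So 12 more iterations are needed.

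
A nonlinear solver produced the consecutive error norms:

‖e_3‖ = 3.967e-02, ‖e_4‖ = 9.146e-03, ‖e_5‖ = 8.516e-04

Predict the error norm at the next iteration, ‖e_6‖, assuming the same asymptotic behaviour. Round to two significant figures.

1.8e-5

First estimate the order: p ≈ ln(‖e_5‖/‖e_4‖) / ln(‖e_4‖/‖e_3‖) = ln(8.516e-04/9.146e-03)/ln(9.146e-03/3.967e-02) = ln(0.0931117)/ln(0.230552) ≈ 1.6179.
Then ‖e_6‖ ≈ ‖e_5‖·(‖e_5‖/‖e_4‖)^p = 8.516e-04·(0.0931117)^1.6179 = 8.516e-04·0.0214759 ≈ 1.829e-05.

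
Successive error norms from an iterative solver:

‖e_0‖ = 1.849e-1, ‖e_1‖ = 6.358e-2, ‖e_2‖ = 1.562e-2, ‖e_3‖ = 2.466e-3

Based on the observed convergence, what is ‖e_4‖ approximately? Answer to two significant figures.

2.2e-4

First estimate the order: p ≈ ln(‖e_3‖/‖e_2‖) / ln(‖e_2‖/‖e_1‖) = ln(2.466e-3/1.562e-2)/ln(1.562e-2/6.358e-2) = ln(0.157875)/ln(0.245675) ≈ 1.3150.
Then ‖e_4‖ ≈ ‖e_3‖·(‖e_3‖/‖e_2‖)^p = 2.466e-3·(0.157875)^1.3150 = 2.466e-3·0.0882637 ≈ 0.0002177.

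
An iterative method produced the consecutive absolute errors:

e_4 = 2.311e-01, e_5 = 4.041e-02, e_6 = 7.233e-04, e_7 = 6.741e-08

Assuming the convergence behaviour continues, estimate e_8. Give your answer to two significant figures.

3.4e-17

First estimate the order: p ≈ ln(e_7/e_6) / ln(e_6/e_5) = ln(6.741e-08/7.233e-04)/ln(7.233e-04/4.041e-02) = ln(9.31978e-05)/ln(0.017899) ≈ 2.3069.
Then e_8 ≈ e_7·(e_7/e_6)^p = 6.741e-08·(9.31978e-05)^2.3069 = 6.741e-08·5.03294e-10 ≈ 3.393e-17.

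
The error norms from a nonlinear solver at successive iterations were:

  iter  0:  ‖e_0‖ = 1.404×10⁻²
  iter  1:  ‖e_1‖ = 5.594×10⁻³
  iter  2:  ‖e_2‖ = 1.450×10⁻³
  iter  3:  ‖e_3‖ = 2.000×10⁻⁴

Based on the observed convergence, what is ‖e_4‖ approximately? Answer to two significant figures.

First estimate the order: p ≈ ln(‖e_3‖/‖e_2‖) / ln(‖e_2‖/‖e_1‖) = ln(2.000×10⁻⁴/1.450×10⁻³)/ln(1.450×10⁻³/5.594×10⁻³) = ln(0.137931)/ln(0.259206) ≈ 1.4673.
Then ‖e_4‖ ≈ ‖e_3‖·(‖e_3‖/‖e_2‖)^p = 2.000×10⁻⁴·(0.137931)^1.4673 = 2.000×10⁻⁴·0.0546545 ≈ 1.093e-05.

1.1e-5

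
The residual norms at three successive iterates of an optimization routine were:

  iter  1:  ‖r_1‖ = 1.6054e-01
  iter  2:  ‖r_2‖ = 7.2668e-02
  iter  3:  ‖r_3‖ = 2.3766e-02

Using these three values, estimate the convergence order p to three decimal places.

p ≈ ln(‖r_3‖/‖r_2‖) / ln(‖r_2‖/‖r_1‖)
  = ln(2.3766e-02/7.2668e-02) / ln(7.2668e-02/1.6054e-01)
  = ln(0.327049) / ln(0.452647)
  = -1.117645 / -0.792643 ≈ 1.410023

1.410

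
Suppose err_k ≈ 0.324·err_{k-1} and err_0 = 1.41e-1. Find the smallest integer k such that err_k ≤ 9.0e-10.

17

After k steps, err_k ≈ 1.41e-1·0.324^k.
Need 0.324^k ≤ 9.0e-10/1.41e-1 = 6.38298e-09.
k ≥ ln(6.38298e-09)/ln(0.324) = -18.8696/-1.12701 = 16.743.
Smallest integer k = 17.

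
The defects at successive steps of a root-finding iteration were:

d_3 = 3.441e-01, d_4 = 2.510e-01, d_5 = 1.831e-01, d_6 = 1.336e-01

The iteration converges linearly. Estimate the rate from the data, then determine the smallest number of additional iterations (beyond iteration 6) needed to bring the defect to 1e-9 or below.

Rate ρ ≈ d_6/d_5 = 1.336e-01/1.831e-01 = 0.7297.
After j more steps, d_{6+j} ≈ 1.336e-01·ρ^j; need ρ^j ≤ 1e-9/1.336e-01 = 7.48503e-09.
j ≥ ln(7.48503e-09)/ln(0.7297) = -18.7104/-0.31512 = 59.375.
So 60 more iterations are needed.

60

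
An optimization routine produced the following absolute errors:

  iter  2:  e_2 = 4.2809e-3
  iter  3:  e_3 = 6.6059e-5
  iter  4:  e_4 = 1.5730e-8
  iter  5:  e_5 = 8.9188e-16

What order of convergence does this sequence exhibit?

2

Consecutive ratios: e_5/e_4 = 8.9188e-16/1.5730e-8 = 5.66993e-08, e_4/e_3 = 1.5730e-8/6.6059e-5 = 0.00023812.
p ≈ ln(5.66993e-08)/ln(0.00023812) = -16.6855/-8.3427 ≈ 2.00.
So the convergence is quadratic (order 2).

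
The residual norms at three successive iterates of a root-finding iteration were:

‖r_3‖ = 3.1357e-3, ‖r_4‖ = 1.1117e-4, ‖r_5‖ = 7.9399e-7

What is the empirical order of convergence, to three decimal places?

1.480

p ≈ ln(‖r_5‖/‖r_4‖) / ln(‖r_4‖/‖r_3‖)
  = ln(7.9399e-7/1.1117e-4) / ln(1.1117e-4/3.1357e-3)
  = ln(0.00714212) / ln(0.035453)
  = -4.941746 / -3.339547 ≈ 1.479765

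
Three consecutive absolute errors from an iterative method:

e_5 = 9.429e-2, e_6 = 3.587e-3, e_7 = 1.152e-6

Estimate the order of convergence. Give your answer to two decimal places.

p ≈ ln(e_7/e_6) / ln(e_6/e_5)
  = ln(1.152e-6/3.587e-3) / ln(3.587e-3/9.429e-2)
  = ln(0.00032116) / ln(0.0380422)
  = -8.04357 / -3.26906 ≈ 2.46051

2.46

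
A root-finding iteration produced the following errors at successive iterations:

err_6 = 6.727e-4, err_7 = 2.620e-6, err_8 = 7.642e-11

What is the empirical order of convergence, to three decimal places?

p ≈ ln(err_8/err_7) / ln(err_7/err_6)
  = ln(7.642e-11/2.620e-6) / ln(2.620e-6/6.727e-4)
  = ln(2.91679e-05) / ln(0.00389475)
  = -10.442442 / -5.548126 ≈ 1.882157

1.882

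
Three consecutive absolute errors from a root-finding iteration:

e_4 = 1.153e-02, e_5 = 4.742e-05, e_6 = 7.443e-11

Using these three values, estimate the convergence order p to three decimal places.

2.433

p ≈ ln(e_6/e_5) / ln(e_5/e_4)
  = ln(7.443e-11/4.742e-05) / ln(4.742e-05/1.153e-02)
  = ln(1.56959e-06) / ln(0.00411275)
  = -13.364696 / -5.493663 ≈ 2.432748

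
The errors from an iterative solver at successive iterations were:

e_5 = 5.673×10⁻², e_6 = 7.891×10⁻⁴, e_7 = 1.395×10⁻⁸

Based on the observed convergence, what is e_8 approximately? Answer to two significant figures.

9.5e-21

First estimate the order: p ≈ ln(e_7/e_6) / ln(e_6/e_5) = ln(1.395×10⁻⁸/7.891×10⁻⁴)/ln(7.891×10⁻⁴/5.673×10⁻²) = ln(1.76784e-05)/ln(0.0139097) ≈ 2.5597.
Then e_8 ≈ e_7·(e_7/e_6)^p = 1.395×10⁻⁸·(1.76784e-05)^2.5597 = 1.395×10⁻⁸·6.83722e-13 ≈ 9.538e-21.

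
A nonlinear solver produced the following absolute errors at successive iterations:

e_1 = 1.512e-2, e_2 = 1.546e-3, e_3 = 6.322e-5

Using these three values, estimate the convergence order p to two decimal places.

1.40

p ≈ ln(e_3/e_2) / ln(e_2/e_1)
  = ln(6.322e-5/1.546e-3) / ln(1.546e-3/1.512e-2)
  = ln(0.0408926) / ln(0.102249)
  = -3.19681 / -2.28034 ≈ 1.40190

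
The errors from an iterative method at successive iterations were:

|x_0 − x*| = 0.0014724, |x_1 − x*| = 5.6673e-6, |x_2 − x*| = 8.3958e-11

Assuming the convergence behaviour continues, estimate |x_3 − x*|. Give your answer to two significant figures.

1.8e-20

First estimate the order: p ≈ ln(|x_2 − x*|/|x_1 − x*|) / ln(|x_1 − x*|/|x_0 − x*|) = ln(8.3958e-11/5.6673e-6)/ln(5.6673e-6/0.0014724) = ln(1.48145e-05)/ln(0.00384902) ≈ 2.0000.
Then |x_3 − x*| ≈ |x_2 − x*|·(|x_2 − x*|/|x_1 − x*|)^p = 8.3958e-11·(1.48145e-05)^2.0000 = 8.3958e-11·2.19469e-10 ≈ 1.843e-20.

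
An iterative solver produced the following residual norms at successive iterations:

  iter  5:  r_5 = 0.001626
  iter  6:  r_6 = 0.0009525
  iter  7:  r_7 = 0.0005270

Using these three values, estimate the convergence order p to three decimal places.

1.107

p ≈ ln(r_7/r_6) / ln(r_6/r_5)
  = ln(0.0005270/0.0009525) / ln(0.0009525/0.001626)
  = ln(0.553281) / ln(0.585793)
  = -0.591889 / -0.534789 ≈ 1.106771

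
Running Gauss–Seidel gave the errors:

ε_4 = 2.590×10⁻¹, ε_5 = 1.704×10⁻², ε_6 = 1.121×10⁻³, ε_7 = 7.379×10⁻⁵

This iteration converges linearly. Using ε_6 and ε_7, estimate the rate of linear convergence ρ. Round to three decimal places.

ρ ≈ ε_7/ε_6 = 7.379×10⁻⁵/1.121×10⁻³ = 0.06583

0.066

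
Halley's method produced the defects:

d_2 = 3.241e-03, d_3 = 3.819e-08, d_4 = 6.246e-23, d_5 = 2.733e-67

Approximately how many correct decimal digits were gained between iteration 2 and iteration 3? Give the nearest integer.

5

Digits gained ≈ log₁₀(d_2/d_3) = log₁₀(3.241e-03/3.819e-08) = log₁₀(84865.1) ≈ 4.929.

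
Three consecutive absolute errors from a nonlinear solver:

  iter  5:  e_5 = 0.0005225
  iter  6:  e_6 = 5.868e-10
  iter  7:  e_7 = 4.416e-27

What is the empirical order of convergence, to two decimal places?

p ≈ ln(e_7/e_6) / ln(e_6/e_5)
  = ln(4.416e-27/5.868e-10) / ln(5.868e-10/0.0005225)
  = ln(7.52556e-18) / ln(1.12306e-06)
  = -39.42823 / -13.69945 ≈ 2.87809

2.88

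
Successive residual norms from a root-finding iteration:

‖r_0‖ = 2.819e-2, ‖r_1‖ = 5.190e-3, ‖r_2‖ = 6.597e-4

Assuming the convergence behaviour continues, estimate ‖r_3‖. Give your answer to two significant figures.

First estimate the order: p ≈ ln(‖r_2‖/‖r_1‖) / ln(‖r_1‖/‖r_0‖) = ln(6.597e-4/5.190e-3)/ln(5.190e-3/2.819e-2) = ln(0.12711)/ln(0.184108) ≈ 1.2189.
Then ‖r_3‖ ≈ ‖r_2‖·(‖r_2‖/‖r_1‖)^p = 6.597e-4·(0.12711)^1.2189 = 6.597e-4·0.0809254 ≈ 5.339e-05.

5.3e-5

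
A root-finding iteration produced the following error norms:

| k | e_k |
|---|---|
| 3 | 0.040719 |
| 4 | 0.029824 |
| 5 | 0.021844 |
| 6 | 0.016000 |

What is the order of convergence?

1

Consecutive ratios: e_6/e_5 = 0.016000/0.021844 = 0.732467, e_5/e_4 = 0.021844/0.029824 = 0.73243.
p ≈ ln(0.732467)/ln(0.73243) = -0.3113/-0.3114 ≈ 1.00.
So the convergence is linear (order 1).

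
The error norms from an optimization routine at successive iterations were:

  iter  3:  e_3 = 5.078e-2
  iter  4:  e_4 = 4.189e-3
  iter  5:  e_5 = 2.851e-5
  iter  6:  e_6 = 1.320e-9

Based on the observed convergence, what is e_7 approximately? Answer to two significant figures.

2.8e-18

First estimate the order: p ≈ ln(e_6/e_5) / ln(e_5/e_4) = ln(1.320e-9/2.851e-5)/ln(2.851e-5/4.189e-3) = ln(4.62995e-05)/ln(0.00680592) ≈ 2.0001.
Then e_7 ≈ e_6·(e_6/e_5)^p = 1.320e-9·(4.62995e-05)^2.0001 = 1.320e-9·2.14151e-09 ≈ 2.827e-18.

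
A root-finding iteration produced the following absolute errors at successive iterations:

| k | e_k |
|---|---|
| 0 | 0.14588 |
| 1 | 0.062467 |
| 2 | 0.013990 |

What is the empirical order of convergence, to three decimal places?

1.764

p ≈ ln(e_2/e_1) / ln(e_1/e_0)
  = ln(0.013990/0.062467) / ln(0.062467/0.14588)
  = ln(0.223958) / ln(0.428208)
  = -1.496297 / -0.848146 ≈ 1.764197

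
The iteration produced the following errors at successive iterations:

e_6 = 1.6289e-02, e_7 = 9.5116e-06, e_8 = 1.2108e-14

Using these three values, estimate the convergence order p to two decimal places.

p ≈ ln(e_8/e_7) / ln(e_7/e_6)
  = ln(1.2108e-14/9.5116e-06) / ln(9.5116e-06/1.6289e-02)
  = ln(1.27297e-09) / ln(0.000583928)
  = -20.48191 / -7.44573 ≈ 2.75083

2.75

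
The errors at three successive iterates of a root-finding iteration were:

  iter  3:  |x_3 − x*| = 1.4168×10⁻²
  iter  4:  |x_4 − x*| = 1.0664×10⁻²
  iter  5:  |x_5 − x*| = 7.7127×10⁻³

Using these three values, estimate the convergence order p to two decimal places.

p ≈ ln(|x_5 − x*|/|x_4 − x*|) / ln(|x_4 − x*|/|x_3 − x*|)
  = ln(7.7127×10⁻³/1.0664×10⁻²) / ln(1.0664×10⁻²/1.4168×10⁻²)
  = ln(0.723246) / ln(0.752682)
  = -0.32401 / -0.28411 ≈ 1.14044

1.14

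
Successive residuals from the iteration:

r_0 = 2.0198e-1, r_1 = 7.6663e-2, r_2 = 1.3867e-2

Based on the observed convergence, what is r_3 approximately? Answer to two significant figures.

6.8e-4

First estimate the order: p ≈ ln(r_2/r_1) / ln(r_1/r_0) = ln(1.3867e-2/7.6663e-2)/ln(7.6663e-2/2.0198e-1) = ln(0.180883)/ln(0.379557) ≈ 1.7651.
Then r_3 ≈ r_2·(r_2/r_1)^p = 1.3867e-2·(0.180883)^1.7651 = 1.3867e-2·0.0488914 ≈ 0.000678.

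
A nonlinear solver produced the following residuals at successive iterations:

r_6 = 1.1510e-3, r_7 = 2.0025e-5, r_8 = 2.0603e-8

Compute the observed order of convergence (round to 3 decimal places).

1.698

p ≈ ln(r_8/r_7) / ln(r_7/r_6)
  = ln(2.0603e-8/2.0025e-5) / ln(2.0025e-5/1.1510e-3)
  = ln(0.00102886) / ln(0.0173979)
  = -6.879304 / -4.051406 ≈ 1.698004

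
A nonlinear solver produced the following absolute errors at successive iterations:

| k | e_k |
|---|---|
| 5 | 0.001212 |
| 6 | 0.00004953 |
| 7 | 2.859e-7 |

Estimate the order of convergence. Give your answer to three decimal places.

p ≈ ln(e_7/e_6) / ln(e_6/e_5)
  = ln(2.859e-7/0.00004953) / ln(0.00004953/0.001212)
  = ln(0.00577226) / ln(0.0408663)
  = -5.154692 / -3.197450 ≈ 1.612126

1.612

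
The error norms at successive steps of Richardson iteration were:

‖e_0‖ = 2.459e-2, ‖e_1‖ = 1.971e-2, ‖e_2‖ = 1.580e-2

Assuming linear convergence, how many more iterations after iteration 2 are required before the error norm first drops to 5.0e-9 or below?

68

Rate ρ ≈ ‖e_2‖/‖e_1‖ = 1.580e-2/1.971e-2 = 0.8016.
After j more steps, ‖e_{2+j}‖ ≈ 1.580e-2·ρ^j; need ρ^j ≤ 5.0e-9/1.580e-2 = 3.16456e-07.
j ≥ ln(3.16456e-07)/ln(0.8016) = -14.9661/-0.22115 = 67.674.
So 68 more iterations are needed.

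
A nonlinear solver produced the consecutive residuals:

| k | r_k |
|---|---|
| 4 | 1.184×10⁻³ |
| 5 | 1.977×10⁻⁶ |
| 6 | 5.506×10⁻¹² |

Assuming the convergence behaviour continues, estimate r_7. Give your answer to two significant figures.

First estimate the order: p ≈ ln(r_6/r_5) / ln(r_5/r_4) = ln(5.506×10⁻¹²/1.977×10⁻⁶)/ln(1.977×10⁻⁶/1.184×10⁻³) = ln(2.78503e-06)/ln(0.00166976) ≈ 2.0002.
Then r_7 ≈ r_6·(r_6/r_5)^p = 5.506×10⁻¹²·(2.78503e-06)^2.0002 = 5.506×10⁻¹²·7.73657e-12 ≈ 4.26e-23.

4.3e-23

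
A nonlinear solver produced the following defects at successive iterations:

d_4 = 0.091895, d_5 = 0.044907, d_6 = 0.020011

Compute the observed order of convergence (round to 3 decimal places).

p ≈ ln(d_6/d_5) / ln(d_5/d_4)
  = ln(0.020011/0.044907) / ln(0.044907/0.091895)
  = ln(0.44561) / ln(0.488677)
  = -0.808311 / -0.716054 ≈ 1.128841

1.129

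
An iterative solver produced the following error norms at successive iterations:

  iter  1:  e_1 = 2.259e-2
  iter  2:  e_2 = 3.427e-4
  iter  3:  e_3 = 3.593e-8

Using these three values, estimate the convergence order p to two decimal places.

p ≈ ln(e_3/e_2) / ln(e_2/e_1)
  = ln(3.593e-8/3.427e-4) / ln(3.427e-4/2.259e-2)
  = ln(0.000104844) / ln(0.0151704)
  = -9.16304 / -4.18841 ≈ 2.18771

2.19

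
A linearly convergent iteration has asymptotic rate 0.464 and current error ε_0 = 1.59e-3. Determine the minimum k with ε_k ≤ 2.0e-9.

After k steps, ε_k ≈ 1.59e-3·0.464^k.
Need 0.464^k ≤ 2.0e-9/1.59e-3 = 1.25786e-06.
k ≥ ln(1.25786e-06)/ln(0.464) = -13.5861/-0.76787 = 17.693.
Smallest integer k = 18.

18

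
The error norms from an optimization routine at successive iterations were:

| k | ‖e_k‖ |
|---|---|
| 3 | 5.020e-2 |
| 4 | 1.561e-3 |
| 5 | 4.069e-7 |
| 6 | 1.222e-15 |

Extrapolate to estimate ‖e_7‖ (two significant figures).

6.6e-36

First estimate the order: p ≈ ln(‖e_6‖/‖e_5‖) / ln(‖e_5‖/‖e_4‖) = ln(1.222e-15/4.069e-7)/ln(4.069e-7/1.561e-3) = ln(3.00319e-09)/ln(0.000260666) ≈ 2.3780.
Then ‖e_7‖ ≈ ‖e_6‖·(‖e_6‖/‖e_5‖)^p = 1.222e-15·(3.00319e-09)^2.3780 = 1.222e-15·5.41617e-21 ≈ 6.619e-36.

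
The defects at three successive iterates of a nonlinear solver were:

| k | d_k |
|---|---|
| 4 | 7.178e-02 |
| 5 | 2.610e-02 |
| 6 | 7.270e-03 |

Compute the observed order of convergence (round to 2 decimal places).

1.26

p ≈ ln(d_6/d_5) / ln(d_5/d_4)
  = ln(7.270e-03/2.610e-02) / ln(2.610e-02/7.178e-02)
  = ln(0.278544) / ln(0.363611)
  = -1.27818 / -1.01167 ≈ 1.26344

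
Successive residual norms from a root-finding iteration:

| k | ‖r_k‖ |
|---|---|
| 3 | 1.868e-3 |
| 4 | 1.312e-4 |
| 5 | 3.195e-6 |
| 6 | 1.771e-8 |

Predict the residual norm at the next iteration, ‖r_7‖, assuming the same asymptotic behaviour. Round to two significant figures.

1.2e-11

First estimate the order: p ≈ ln(‖r_6‖/‖r_5‖) / ln(‖r_5‖/‖r_4‖) = ln(1.771e-8/3.195e-6)/ln(3.195e-6/1.312e-4) = ln(0.00554304)/ln(0.0243521) ≈ 1.3984.
Then ‖r_7‖ ≈ ‖r_6‖·(‖r_6‖/‖r_5‖)^p = 1.771e-8·(0.00554304)^1.3984 = 1.771e-8·0.000699612 ≈ 1.239e-11.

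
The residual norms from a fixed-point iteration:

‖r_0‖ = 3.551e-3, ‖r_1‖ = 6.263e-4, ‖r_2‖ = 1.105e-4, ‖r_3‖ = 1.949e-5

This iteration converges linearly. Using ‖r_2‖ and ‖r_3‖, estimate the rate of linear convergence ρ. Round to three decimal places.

ρ ≈ ‖r_3‖/‖r_2‖ = 1.949e-5/1.105e-4 = 0.17638

0.176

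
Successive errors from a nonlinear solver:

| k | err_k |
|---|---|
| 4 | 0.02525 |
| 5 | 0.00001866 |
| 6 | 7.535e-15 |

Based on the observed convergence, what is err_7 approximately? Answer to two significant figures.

5.0e-43

First estimate the order: p ≈ ln(err_6/err_5) / ln(err_5/err_4) = ln(7.535e-15/0.00001866)/ln(0.00001866/0.02525) = ln(4.03805e-10)/ln(0.00073901) ≈ 2.9999.
Then err_7 ≈ err_6·(err_6/err_5)^p = 7.535e-15·(4.03805e-10)^2.9999 = 7.535e-15·6.59864e-29 ≈ 4.972e-43.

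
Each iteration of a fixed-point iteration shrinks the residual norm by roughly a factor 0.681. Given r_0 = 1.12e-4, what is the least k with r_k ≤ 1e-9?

31

After k steps, r_k ≈ 1.12e-4·0.681^k.
Need 0.681^k ≤ 1e-9/1.12e-4 = 8.92857e-06.
k ≥ ln(8.92857e-06)/ln(0.681) = -11.6263/-0.38419 = 30.262.
Smallest integer k = 31.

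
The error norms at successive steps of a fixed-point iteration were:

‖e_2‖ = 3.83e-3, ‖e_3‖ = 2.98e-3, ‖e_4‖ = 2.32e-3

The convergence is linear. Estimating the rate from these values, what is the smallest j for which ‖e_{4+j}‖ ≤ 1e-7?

Rate ρ ≈ ‖e_4‖/‖e_3‖ = 2.32e-3/2.98e-3 = 0.7785.
After j more steps, ‖e_{4+j}‖ ≈ 2.32e-3·ρ^j; need ρ^j ≤ 1e-7/2.32e-3 = 4.31034e-05.
j ≥ ln(4.31034e-05)/ln(0.7785) = -10.0519/-0.25039 = 40.145.
So 41 more iterations are needed.

41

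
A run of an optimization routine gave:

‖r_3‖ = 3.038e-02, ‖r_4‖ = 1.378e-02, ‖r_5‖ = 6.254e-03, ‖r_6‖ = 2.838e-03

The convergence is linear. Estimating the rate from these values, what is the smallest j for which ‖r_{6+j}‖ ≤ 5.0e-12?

26

Rate ρ ≈ ‖r_6‖/‖r_5‖ = 2.838e-03/6.254e-03 = 0.4538.
After j more steps, ‖r_{6+j}‖ ≈ 2.838e-03·ρ^j; need ρ^j ≤ 5.0e-12/2.838e-03 = 1.7618e-09.
j ≥ ln(1.7618e-09)/ln(0.4538) = -20.1569/-0.79010 = 25.512.
So 26 more iterations are needed.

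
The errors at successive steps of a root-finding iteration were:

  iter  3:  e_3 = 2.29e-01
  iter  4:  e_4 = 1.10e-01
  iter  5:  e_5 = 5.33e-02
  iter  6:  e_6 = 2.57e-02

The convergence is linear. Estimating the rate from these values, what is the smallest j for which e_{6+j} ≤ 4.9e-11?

28

Rate ρ ≈ e_6/e_5 = 2.57e-02/5.33e-02 = 0.4822.
After j more steps, e_{6+j} ≈ 2.57e-02·ρ^j; need ρ^j ≤ 4.9e-11/2.57e-02 = 1.90661e-09.
j ≥ ln(1.90661e-09)/ln(0.4822) = -20.0779/-0.72940 = 27.527.
So 28 more iterations are needed.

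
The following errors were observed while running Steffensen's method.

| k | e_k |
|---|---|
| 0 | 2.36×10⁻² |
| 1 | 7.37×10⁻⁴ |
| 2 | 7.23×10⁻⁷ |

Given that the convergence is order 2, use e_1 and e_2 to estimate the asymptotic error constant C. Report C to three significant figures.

C ≈ e_2 / e_1^2
  = 7.23×10⁻⁷ / (7.37×10⁻⁴)^2
  = 7.23×10⁻⁷ / 5.43169e-07 ≈ 1.3311

1.33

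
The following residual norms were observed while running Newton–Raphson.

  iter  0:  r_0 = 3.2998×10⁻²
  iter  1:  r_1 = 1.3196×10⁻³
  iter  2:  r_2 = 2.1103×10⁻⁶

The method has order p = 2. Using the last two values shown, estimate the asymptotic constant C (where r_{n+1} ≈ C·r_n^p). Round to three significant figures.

1.21

C ≈ r_2 / r_1^2
  = 2.1103×10⁻⁶ / (1.3196×10⁻³)^2
  = 2.1103×10⁻⁶ / 1.74134e-06 ≈ 1.2119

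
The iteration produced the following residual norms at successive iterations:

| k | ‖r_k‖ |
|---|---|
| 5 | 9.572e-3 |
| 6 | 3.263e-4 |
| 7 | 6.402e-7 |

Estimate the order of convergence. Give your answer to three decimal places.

p ≈ ln(‖r_7‖/‖r_6‖) / ln(‖r_6‖/‖r_5‖)
  = ln(6.402e-7/3.263e-4) / ln(3.263e-4/9.572e-3)
  = ln(0.001962) / ln(0.034089)
  = -6.233791 / -3.378781 ≈ 1.844982

1.845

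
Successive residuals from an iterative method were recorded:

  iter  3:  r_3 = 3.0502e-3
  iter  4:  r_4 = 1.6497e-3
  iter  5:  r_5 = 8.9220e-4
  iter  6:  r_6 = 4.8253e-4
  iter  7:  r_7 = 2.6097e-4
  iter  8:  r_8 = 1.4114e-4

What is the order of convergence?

1

Consecutive ratios: r_8/r_7 = 1.4114e-4/2.6097e-4 = 0.540828, r_7/r_6 = 2.6097e-4/4.8253e-4 = 0.540837.
p ≈ ln(0.540828)/ln(0.540837) = -0.6147/-0.6146 ≈ 1.00.
So the convergence is linear (order 1).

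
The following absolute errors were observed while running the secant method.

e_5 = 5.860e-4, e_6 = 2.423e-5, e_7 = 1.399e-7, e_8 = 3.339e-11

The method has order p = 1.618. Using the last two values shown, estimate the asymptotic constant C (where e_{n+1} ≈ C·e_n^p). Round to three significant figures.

C ≈ e_8 / e_7^1.618
  = 3.339e-11 / (1.399e-7)^1.618
  = 3.339e-11 / 8.12705e-12 ≈ 4.1085

4.11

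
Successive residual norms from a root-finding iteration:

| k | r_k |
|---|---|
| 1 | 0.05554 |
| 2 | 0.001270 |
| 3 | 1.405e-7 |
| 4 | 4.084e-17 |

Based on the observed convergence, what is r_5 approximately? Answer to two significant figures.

First estimate the order: p ≈ ln(r_4/r_3) / ln(r_3/r_2) = ln(4.084e-17/1.405e-7)/ln(1.405e-7/0.001270) = ln(2.90676e-10)/ln(0.00011063) ≈ 2.4106.
Then r_5 ≈ r_4·(r_4/r_3)^p = 4.084e-17·(2.90676e-10)^2.4106 = 4.084e-17·1.02587e-23 ≈ 4.19e-40.

4.2e-40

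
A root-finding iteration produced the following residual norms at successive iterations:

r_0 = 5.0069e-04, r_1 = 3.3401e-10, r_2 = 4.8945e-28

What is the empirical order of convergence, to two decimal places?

2.89

p ≈ ln(r_2/r_1) / ln(r_1/r_0)
  = ln(4.8945e-28/3.3401e-10) / ln(3.3401e-10/5.0069e-04)
  = ln(1.46538e-18) / ln(6.67099e-07)
  = -41.06442 / -14.22033 ≈ 2.88773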